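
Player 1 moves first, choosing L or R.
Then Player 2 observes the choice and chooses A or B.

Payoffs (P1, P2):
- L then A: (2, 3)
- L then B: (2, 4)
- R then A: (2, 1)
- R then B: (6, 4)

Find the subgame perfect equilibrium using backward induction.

P1 plays R, P2 plays B after L and B after R; Payoff (6, 4)

Work:
Backward induction:
After L: P2 chooses B → P1 gets 2
After R: P2 chooses B → P1 gets 6
P1 chooses R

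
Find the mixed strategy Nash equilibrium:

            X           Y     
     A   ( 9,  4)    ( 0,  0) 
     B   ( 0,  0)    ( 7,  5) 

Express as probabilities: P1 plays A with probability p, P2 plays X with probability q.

p = 0.5556, q = 0.4375

Work:
Find probabilities that make opponent indifferent:
P2 chooses q to make P1 indifferent between A and B
P1 chooses p to make P2 indifferent between X and Y
Mixed NE: P1 plays (A: 0.5556, B: 0.4444), P2 plays (X: 0.4375, Y: 0.5625)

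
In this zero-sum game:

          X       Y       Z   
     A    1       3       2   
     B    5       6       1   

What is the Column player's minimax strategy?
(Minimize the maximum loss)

Column should play Z, value = 2

Work:
Column player minimizes Row's maximum payoff:
Column X: max payoff to Row = 5
Column Y: max payoff to Row = 6
Column Z: max payoff to Row = 2
Minimum is 2, achieved by column Z.
Minimax strategy: Z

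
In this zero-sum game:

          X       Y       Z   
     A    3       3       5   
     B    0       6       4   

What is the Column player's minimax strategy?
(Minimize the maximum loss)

Column should play X, value = 3

Work:
Column player minimizes Row's maximum payoff:
Column X: max payoff to Row = 3
Column Y: max payoff to Row = 6
Column Z: max payoff to Row = 5
Minimum is 3, achieved by column X.
Minimax strategy: X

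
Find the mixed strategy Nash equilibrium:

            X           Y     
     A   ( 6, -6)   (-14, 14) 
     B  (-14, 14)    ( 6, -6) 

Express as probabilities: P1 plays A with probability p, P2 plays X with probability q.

p = 0.5, q = 0.5

Work:
Find probabilities that make opponent indifferent:
P2 chooses q to make P1 indifferent between A and B
P1 chooses p to make P2 indifferent between X and Y
Mixed NE: P1 plays (A: 0.5, B: 0.5), P2 plays (X: 0.5, Y: 0.5)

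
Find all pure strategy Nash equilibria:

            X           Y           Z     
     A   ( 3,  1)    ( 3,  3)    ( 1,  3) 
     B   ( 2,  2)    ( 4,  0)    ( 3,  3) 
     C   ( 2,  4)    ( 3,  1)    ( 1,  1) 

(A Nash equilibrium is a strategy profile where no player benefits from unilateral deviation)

Nash equilibrium: (B, Z)

Work:
Best responses:
  P1 vs X: payoffs [3, 2, 2] → best response A (payoff 3)
  P1 vs Y: payoffs [3, 4, 3] → best response B (payoff 4)
  P1 vs Z: payoffs [1, 3, 1] → best response B (payoff 3)
  P2 vs A: payoffs [1, 3, 3] → best response Y/Z (payoff 3)
  P2 vs B: payoffs [2, 0, 3] → best response Z (payoff 3)
  P2 vs C: payoffs [4, 1, 1] → best response X (payoff 4)
Mutual best responses: (B,Z) → Nash equilibria.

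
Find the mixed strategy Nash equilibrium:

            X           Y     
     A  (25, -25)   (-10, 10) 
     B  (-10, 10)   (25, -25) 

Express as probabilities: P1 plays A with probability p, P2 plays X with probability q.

p = 0.5, q = 0.5

Work:
Find probabilities that make opponent indifferent:
P2 chooses q to make P1 indifferent between A and B
P1 chooses p to make P2 indifferent between X and Y
Mixed NE: P1 plays (A: 0.5, B: 0.5), P2 plays (X: 0.5, Y: 0.5)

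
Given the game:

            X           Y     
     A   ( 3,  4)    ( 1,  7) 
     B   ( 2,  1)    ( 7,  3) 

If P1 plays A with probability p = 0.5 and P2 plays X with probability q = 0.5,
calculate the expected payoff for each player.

E[P1] = 3.25, E[P2] = 3.75

Work:
E[P1] = p·q·π₁(A,X) + p·(1-q)·π₁(A,Y) + (1-p)·q·π₁(B,X) + (1-p)·(1-q)·π₁(B,Y)
= 0.5·0.5·3 + 0.5·0.5·1 + 0.5·0.5·2 + 0.5·0.5·7
= 3.25

E[P2] = 3.75 (similar calculation)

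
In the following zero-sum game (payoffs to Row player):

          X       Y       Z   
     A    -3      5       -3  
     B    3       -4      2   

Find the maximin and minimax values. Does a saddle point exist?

Maximin = -3, Minimax = 2, Saddle: False

Work:
Row minimums: [-3, -4] → maximin = -3
Column maximums: [3, 5, 2] → minimax = 2
No saddle point (maximin ≠ minimax). Mixed strategy needed.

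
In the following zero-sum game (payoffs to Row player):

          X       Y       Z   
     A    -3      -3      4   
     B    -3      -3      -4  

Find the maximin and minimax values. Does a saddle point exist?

Maximin = -3, Minimax = -3, Saddle: True

Work:
Row minimums: [-3, -4] → maximin = -3
Column maximums: [-3, -3, 4] → minimax = -3
Saddle point exists! Game value = -3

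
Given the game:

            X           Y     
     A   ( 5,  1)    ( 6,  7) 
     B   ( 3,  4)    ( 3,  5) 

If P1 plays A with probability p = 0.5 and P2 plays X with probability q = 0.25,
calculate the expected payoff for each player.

E[P1] = 4.375, E[P2] = 5.125

Work:
E[P1] = p·q·π₁(A,X) + p·(1-q)·π₁(A,Y) + (1-p)·q·π₁(B,X) + (1-p)·(1-q)·π₁(B,Y)
= 0.5·0.25·5 + 0.5·0.75·6 + 0.5·0.25·3 + 0.5·0.75·3
= 4.375

E[P2] = 5.125 (similar calculation)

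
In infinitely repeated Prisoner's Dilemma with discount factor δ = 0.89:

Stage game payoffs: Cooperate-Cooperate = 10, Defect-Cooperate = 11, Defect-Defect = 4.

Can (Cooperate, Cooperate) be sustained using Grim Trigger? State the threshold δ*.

δ* = 0.1429; since δ = 0.89 ≥ 0.1429, cooperation can be sustained

Work:
For Grim Trigger:
Cooperate forever: 10/(1-δ)
Defect then punished: 11 + 4·δ/(1-δ)
Need: 10/(1-δ) ≥ 11 + 4·δ/(1-δ)
Solving: δ ≥ (T-R)/(T-P) = (11-10)/(11-4) = 0.1429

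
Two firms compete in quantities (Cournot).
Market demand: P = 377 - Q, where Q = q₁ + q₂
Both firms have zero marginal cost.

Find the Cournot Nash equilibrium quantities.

q₁* = q₂* = 125.67; P* = 125.67

Work:
Profit: π_i = P·q_i = (a - q_i - q_j)·q_i
FOC: ∂π_i/∂q_i = a - 2q_i - q_j = 0
Reaction function: q_i = (377 - q_j)/2
Symmetry: q* = 377/3 = 125.67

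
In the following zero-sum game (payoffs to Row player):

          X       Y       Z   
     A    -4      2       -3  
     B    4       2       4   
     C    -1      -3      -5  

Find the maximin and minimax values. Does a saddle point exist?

Maximin = 2, Minimax = 2, Saddle: True

Work:
Row minimums: [-4, 2, -5] → maximin = 2
Column maximums: [4, 2, 4] → minimax = 2
Saddle point exists! Game value = 2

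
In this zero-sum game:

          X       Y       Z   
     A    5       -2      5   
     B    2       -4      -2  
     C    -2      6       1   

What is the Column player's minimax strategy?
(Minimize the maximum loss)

Column should play X or Z (all achieve the minimum), value = 5

Work:
Column player minimizes Row's maximum payoff:
Column X: max payoff to Row = 5
Column Y: max payoff to Row = 6
Column Z: max payoff to Row = 5
Minimum is 5, achieved by columns X, Z (tied).
Each of X or Z is a minimax strategy.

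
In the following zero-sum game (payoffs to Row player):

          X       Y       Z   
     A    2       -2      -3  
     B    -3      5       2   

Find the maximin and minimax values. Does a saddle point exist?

Maximin = -3, Minimax = 2, Saddle: False

Work:
Row minimums: [-3, -3] → maximin = -3
Column maximums: [2, 5, 2] → minimax = 2
No saddle point (maximin ≠ minimax). Mixed strategy needed.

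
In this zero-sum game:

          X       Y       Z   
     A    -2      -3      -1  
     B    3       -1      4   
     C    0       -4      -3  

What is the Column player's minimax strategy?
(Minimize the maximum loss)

Column should play Y, value = -1

Work:
Column player minimizes Row's maximum payoff:
Column X: max payoff to Row = 3
Column Y: max payoff to Row = -1
Column Z: max payoff to Row = 4
Minimum is -1, achieved by column Y.
Minimax strategy: Y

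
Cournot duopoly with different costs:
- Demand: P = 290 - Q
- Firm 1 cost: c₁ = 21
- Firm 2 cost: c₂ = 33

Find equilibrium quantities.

q₁* = 93.67, q₂* = 81.67

Work:
Reaction: q₁ = (290 - 21 - q₂)/2
Reaction: q₂ = (290 - 33 - q₁)/2
Solve simultaneously:
q₁* = (290 - 2×21 + 33)/3 = 93.67
q₂* = (290 - 2×33 + 21)/3 = 81.67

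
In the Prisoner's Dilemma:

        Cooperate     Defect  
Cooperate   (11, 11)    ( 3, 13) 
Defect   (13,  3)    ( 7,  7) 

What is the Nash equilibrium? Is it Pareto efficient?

(Defect, Defect) is NE; not Pareto efficient

Work:
Defect dominates Cooperate for both players:
If P2 cooperates: Defect (13) > Cooperate (11)
If P2 defects: Defect (7) > Cooperate (3)
NE: (Defect, Defect) with payoff (7, 7)
But (Cooperate, Cooperate) = (11, 11) Pareto dominates (7, 7)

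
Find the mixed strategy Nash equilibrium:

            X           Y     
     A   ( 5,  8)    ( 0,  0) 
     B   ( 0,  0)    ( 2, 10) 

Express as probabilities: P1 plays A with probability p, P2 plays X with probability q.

p = 0.5556, q = 0.2857

Work:
Find probabilities that make opponent indifferent:
P2 chooses q to make P1 indifferent between A and B
P1 chooses p to make P2 indifferent between X and Y
Mixed NE: P1 plays (A: 0.5556, B: 0.4444), P2 plays (X: 0.2857, Y: 0.7143)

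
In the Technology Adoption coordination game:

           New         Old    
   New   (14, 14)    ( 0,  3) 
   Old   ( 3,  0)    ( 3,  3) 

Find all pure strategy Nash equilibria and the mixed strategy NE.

Pure NE: (New, New) and (Old, Old); Mixed NE: p = 0.2143, q = 0.2143

Work:
Check pure NE:
(New, New): (14, 14) - no unilateral deviation beneficial
(Old, Old): (3, 3) - no unilateral deviation beneficial
Mixed NE: P1 plays New with p = 0.2143, P2 plays New with q = 0.2143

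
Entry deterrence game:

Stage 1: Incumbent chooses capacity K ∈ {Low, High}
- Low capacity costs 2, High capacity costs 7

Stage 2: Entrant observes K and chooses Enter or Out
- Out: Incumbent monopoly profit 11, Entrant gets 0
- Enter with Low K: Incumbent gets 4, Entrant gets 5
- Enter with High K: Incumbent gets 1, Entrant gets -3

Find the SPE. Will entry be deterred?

SPE: (High, Enter|Low, Out|High); Entry deterred. Incumbent net profit = 4

Work:
After Low K: Entrant enters (5 > 0)
After High K: Entrant stays out (-3 < 0)
Incumbent: Low → 4−2=2, High → 11−7=4
Incumbent chooses High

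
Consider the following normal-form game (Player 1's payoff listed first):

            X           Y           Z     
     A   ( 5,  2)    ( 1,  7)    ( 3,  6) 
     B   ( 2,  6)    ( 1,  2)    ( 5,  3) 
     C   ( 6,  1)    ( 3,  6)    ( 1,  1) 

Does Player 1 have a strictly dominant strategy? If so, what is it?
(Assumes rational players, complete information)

No strictly dominant strategy exists for Player 1

Work:
A strategy strictly dominates another if it gives a strictly higher payoff against every opponent action. Compare each pair of P1's strategies column-by-column:
  A vs B: [5 vs 2, 1 vs 1, 3 vs 5] → A does not strictly dominate B (column Y: 1 ≤ 1)
  A vs C: [5 vs 6, 1 vs 3, 3 vs 1] → A does not strictly dominate C (column X: 5 ≤ 6)
  B vs A: [2 vs 5, 1 vs 1, 5 vs 3] → B does not strictly dominate A (column X: 2 ≤ 5)
  B vs C: [2 vs 6, 1 vs 3, 5 vs 1] → B does not strictly dominate C (column X: 2 ≤ 6)
  C vs A: [6 vs 5, 3 vs 1, 1 vs 3] → C does not strictly dominate A (column Z: 1 ≤ 3)
  C vs B: [6 vs 2, 3 vs 1, 1 vs 5] → C does not strictly dominate B (column Z: 1 ≤ 5)
No single strategy strictly dominates all others → no strictly dominant strategy.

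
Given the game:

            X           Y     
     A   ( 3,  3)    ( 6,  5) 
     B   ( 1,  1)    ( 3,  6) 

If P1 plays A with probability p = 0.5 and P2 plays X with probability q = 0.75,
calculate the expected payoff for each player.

E[P1] = 2.625, E[P2] = 2.875

Work:
E[P1] = p·q·π₁(A,X) + p·(1-q)·π₁(A,Y) + (1-p)·q·π₁(B,X) + (1-p)·(1-q)·π₁(B,Y)
= 0.5·0.75·3 + 0.5·0.25·6 + 0.5·0.75·1 + 0.5·0.25·3
= 2.625

E[P2] = 2.875 (similar calculation)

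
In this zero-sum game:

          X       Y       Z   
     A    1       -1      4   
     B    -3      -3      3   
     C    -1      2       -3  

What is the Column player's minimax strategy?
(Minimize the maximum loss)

Column should play X, value = 1

Work:
Column player minimizes Row's maximum payoff:
Column X: max payoff to Row = 1
Column Y: max payoff to Row = 2
Column Z: max payoff to Row = 4
Minimum is 1, achieved by column X.
Minimax strategy: X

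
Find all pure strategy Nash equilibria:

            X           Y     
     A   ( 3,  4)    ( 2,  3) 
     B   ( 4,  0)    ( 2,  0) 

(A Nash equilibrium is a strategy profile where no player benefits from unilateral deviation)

Nash equilibrium: (B, X), (B, Y)

Work:
Best responses:
  P1 vs X: payoffs [3, 4] → best response B (payoff 4)
  P1 vs Y: payoffs [2, 2] → best response A/B (payoff 2)
  P2 vs A: payoffs [4, 3] → best response X (payoff 4)
  P2 vs B: payoffs [0, 0] → best response X/Y (payoff 0)
Mutual best responses: (B,X), (B,Y) → Nash equilibria.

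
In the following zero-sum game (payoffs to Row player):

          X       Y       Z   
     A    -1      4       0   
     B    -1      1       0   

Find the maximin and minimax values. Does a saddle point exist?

Maximin = -1, Minimax = -1, Saddle: True

Work:
Row minimums: [-1, -1] → maximin = -1
Column maximums: [-1, 4, 0] → minimax = -1
Saddle point exists! Game value = -1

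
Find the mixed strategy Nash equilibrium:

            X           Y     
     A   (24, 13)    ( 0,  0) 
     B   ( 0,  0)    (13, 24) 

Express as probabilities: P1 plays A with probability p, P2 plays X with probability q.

p = 0.6486, q = 0.3514

Work:
Find probabilities that make opponent indifferent:
P2 chooses q to make P1 indifferent between A and B
P1 chooses p to make P2 indifferent between X and Y
Mixed NE: P1 plays (A: 0.6486, B: 0.3514), P2 plays (X: 0.3514, Y: 0.6486)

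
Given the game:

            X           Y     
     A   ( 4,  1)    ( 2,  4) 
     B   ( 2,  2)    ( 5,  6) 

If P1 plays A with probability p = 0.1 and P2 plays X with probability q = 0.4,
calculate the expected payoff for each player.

E[P1] = 3.7, E[P2] = 4.24

Work:
E[P1] = p·q·π₁(A,X) + p·(1-q)·π₁(A,Y) + (1-p)·q·π₁(B,X) + (1-p)·(1-q)·π₁(B,Y)
= 0.1·0.4·4 + 0.1·0.6·2 + 0.9·0.4·2 + 0.9·0.6·5
= 3.7

E[P2] = 4.24 (similar calculation)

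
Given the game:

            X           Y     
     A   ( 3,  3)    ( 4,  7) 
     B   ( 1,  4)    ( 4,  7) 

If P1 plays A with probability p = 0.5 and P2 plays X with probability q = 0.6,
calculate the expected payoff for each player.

E[P1] = 2.8, E[P2] = 4.9

Work:
E[P1] = p·q·π₁(A,X) + p·(1-q)·π₁(A,Y) + (1-p)·q·π₁(B,X) + (1-p)·(1-q)·π₁(B,Y)
= 0.5·0.6·3 + 0.5·0.4·4 + 0.5·0.6·1 + 0.5·0.4·4
= 2.8

E[P2] = 4.9 (similar calculation)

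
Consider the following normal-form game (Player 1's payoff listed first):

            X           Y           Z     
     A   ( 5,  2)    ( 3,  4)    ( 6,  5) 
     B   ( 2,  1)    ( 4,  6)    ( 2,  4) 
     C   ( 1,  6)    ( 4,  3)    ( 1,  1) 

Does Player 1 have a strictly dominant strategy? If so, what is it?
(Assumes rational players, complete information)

No strictly dominant strategy exists for Player 1

Work:
A strategy strictly dominates another if it gives a strictly higher payoff against every opponent action. Compare each pair of P1's strategies column-by-column:
  A vs B: [5 vs 2, 3 vs 4, 6 vs 2] → A does not strictly dominate B (column Y: 3 ≤ 4)
  A vs C: [5 vs 1, 3 vs 4, 6 vs 1] → A does not strictly dominate C (column Y: 3 ≤ 4)
  B vs A: [2 vs 5, 4 vs 3, 2 vs 6] → B does not strictly dominate A (column X: 2 ≤ 5)
  B vs C: [2 vs 1, 4 vs 4, 2 vs 1] → B does not strictly dominate C (column Y: 4 ≤ 4)
  C vs A: [1 vs 5, 4 vs 3, 1 vs 6] → C does not strictly dominate A (column X: 1 ≤ 5)
  C vs B: [1 vs 2, 4 vs 4, 1 vs 2] → C does not strictly dominate B (column X: 1 ≤ 2)
No single strategy strictly dominates all others → no strictly dominant strategy.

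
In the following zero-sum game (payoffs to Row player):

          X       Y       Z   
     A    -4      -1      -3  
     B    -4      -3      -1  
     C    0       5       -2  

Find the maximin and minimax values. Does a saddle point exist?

Maximin = -2, Minimax = -1, Saddle: False

Work:
Row minimums: [-4, -4, -2] → maximin = -2
Column maximums: [0, 5, -1] → minimax = -1
No saddle point (maximin ≠ minimax). Mixed strategy needed.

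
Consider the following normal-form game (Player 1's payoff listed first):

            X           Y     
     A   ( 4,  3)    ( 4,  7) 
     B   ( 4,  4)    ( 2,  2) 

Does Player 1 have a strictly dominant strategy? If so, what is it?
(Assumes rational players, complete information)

No strictly dominant strategy exists for Player 1

Work:
A strategy strictly dominates another if it gives a strictly higher payoff against every opponent action. Compare each pair of P1's strategies column-by-column:
  A vs B: [4 vs 4, 4 vs 2] → A does not strictly dominate B (column X: 4 ≤ 4)
  B vs A: [4 vs 4, 2 vs 4] → B does not strictly dominate A (column X: 4 ≤ 4)
No single strategy strictly dominates all others → no strictly dominant strategy.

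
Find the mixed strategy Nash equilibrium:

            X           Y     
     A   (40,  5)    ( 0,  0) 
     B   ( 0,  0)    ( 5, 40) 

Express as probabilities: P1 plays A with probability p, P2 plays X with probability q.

p = 0.8889, q = 0.1111

Work:
Find probabilities that make opponent indifferent:
P2 chooses q to make P1 indifferent between A and B
P1 chooses p to make P2 indifferent between X and Y
Mixed NE: P1 plays (A: 0.8889, B: 0.1111), P2 plays (X: 0.1111, Y: 0.8889)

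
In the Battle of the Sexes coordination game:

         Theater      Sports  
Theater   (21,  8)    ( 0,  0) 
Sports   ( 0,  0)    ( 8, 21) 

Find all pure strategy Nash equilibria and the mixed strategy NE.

Pure NE: (Theater, Theater) and (Sports, Sports); Mixed NE: p = 0.7241, q = 0.2759

Work:
Check pure NE:
(Theater, Theater): (21, 8) - no unilateral deviation beneficial
(Sports, Sports): (8, 21) - no unilateral deviation beneficial
Mixed NE: P1 plays Theater with p = 0.7241, P2 plays Theater with q = 0.2759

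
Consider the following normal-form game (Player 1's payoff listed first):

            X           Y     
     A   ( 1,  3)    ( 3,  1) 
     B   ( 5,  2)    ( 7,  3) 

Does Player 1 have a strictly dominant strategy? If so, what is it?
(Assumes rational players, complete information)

Yes, Player 1's strictly dominant strategy is B

Work:
A strategy strictly dominates another if it gives a strictly higher payoff against every opponent action. Compare each pair of P1's strategies column-by-column:
  A vs B: [1 vs 5, 3 vs 7] → A does not strictly dominate B (column X: 1 ≤ 5)
  B vs A: [5 vs 1, 7 vs 3] → B strictly dominates A
B strictly dominates every other strategy → strictly dominant.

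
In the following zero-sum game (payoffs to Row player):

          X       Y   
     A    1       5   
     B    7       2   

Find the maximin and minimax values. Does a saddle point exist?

Maximin = 2, Minimax = 5, Saddle: False

Work:
Row minimums: [1, 2] → maximin = 2
Column maximums: [7, 5] → minimax = 5
No saddle point (maximin ≠ minimax). Mixed strategy needed.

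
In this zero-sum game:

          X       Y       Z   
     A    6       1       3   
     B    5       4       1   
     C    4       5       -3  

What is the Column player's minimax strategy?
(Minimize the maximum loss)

Column should play Z, value = 3

Work:
Column player minimizes Row's maximum payoff:
Column X: max payoff to Row = 6
Column Y: max payoff to Row = 5
Column Z: max payoff to Row = 3
Minimum is 3, achieved by column Z.
Minimax strategy: Z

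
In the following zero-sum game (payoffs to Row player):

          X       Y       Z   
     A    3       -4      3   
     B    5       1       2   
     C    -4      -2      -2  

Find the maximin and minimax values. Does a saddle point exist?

Maximin = 1, Minimax = 1, Saddle: True

Work:
Row minimums: [-4, 1, -4] → maximin = 1
Column maximums: [5, 1, 3] → minimax = 1
Saddle point exists! Game value = 1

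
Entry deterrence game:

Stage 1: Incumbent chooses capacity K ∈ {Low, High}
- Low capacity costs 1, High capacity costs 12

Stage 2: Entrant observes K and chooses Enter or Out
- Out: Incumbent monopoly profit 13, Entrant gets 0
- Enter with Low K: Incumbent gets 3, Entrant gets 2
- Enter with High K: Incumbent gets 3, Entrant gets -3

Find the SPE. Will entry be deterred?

SPE: (Low, Enter|Low, Out|High); Entry not deterred. Incumbent net profit = 2, Entrant gets 2

Work:
After Low K: Entrant enters (2 > 0)
After High K: Entrant stays out (-3 < 0)
Incumbent: Low → 3−1=2, High → 13−12=1
Incumbent chooses Low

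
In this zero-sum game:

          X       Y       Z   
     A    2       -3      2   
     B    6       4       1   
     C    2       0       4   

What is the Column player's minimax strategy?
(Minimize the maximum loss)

Column should play Y or Z (all achieve the minimum), value = 4

Work:
Column player minimizes Row's maximum payoff:
Column X: max payoff to Row = 6
Column Y: max payoff to Row = 4
Column Z: max payoff to Row = 4
Minimum is 4, achieved by columns Y, Z (tied).
Each of Y or Z is a minimax strategy.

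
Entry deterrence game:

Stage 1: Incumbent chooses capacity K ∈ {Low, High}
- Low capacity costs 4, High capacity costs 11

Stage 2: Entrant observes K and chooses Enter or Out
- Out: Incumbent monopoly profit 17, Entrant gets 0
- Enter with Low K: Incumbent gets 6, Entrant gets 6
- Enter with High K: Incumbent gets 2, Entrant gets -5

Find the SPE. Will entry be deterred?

SPE: (High, Enter|Low, Out|High); Entry deterred. Incumbent net profit = 6

Work:
After Low K: Entrant enters (6 > 0)
After High K: Entrant stays out (-5 < 0)
Incumbent: Low → 6−4=2, High → 17−11=6
Incumbent chooses High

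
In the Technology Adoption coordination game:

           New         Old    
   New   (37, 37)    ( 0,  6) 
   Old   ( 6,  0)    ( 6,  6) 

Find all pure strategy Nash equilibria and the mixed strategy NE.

Pure NE: (New, New) and (Old, Old); Mixed NE: p = 0.1622, q = 0.1622

Work:
Check pure NE:
(New, New): (37, 37) - no unilateral deviation beneficial
(Old, Old): (6, 6) - no unilateral deviation beneficial
Mixed NE: P1 plays New with p = 0.1622, P2 plays New with q = 0.1622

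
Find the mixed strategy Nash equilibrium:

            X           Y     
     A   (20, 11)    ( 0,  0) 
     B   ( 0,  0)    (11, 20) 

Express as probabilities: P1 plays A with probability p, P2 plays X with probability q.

p = 0.6452, q = 0.3548

Work:
Find probabilities that make opponent indifferent:
P2 chooses q to make P1 indifferent between A and B
P1 chooses p to make P2 indifferent between X and Y
Mixed NE: P1 plays (A: 0.6452, B: 0.3548), P2 plays (X: 0.3548, Y: 0.6452)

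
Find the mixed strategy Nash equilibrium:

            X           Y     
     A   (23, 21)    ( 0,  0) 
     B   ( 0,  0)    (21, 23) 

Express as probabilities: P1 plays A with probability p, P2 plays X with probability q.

p = 0.5227, q = 0.4773

Work:
Find probabilities that make opponent indifferent:
P2 chooses q to make P1 indifferent between A and B
P1 chooses p to make P2 indifferent between X and Y
Mixed NE: P1 plays (A: 0.5227, B: 0.4773), P2 plays (X: 0.4773, Y: 0.5227)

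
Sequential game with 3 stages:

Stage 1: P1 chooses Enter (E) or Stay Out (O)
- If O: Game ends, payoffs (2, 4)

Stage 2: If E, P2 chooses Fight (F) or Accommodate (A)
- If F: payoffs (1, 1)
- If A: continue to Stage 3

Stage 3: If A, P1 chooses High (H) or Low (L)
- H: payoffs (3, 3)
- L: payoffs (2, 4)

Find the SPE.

SPE: (E, A, H); Outcome (3, 3)

Work:
Stage 3: P1 chooses H (3 vs 2)
Stage 2: P2: F->1, A->3 (anticipating H). Choose A
Stage 1: P1: O->2, E->3 (anticipating A, H). Choose E
SPE path: E -> A -> H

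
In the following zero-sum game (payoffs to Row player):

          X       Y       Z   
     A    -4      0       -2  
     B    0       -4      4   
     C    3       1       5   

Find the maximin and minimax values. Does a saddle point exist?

Maximin = 1, Minimax = 1, Saddle: True

Work:
Row minimums: [-4, -4, 1] → maximin = 1
Column maximums: [3, 1, 5] → minimax = 1
Saddle point exists! Game value = 1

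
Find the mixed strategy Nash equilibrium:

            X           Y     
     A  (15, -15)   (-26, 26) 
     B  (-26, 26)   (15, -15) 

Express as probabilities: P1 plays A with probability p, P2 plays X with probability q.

p = 0.5, q = 0.5

Work:
Find probabilities that make opponent indifferent:
P2 chooses q to make P1 indifferent between A and B
P1 chooses p to make P2 indifferent between X and Y
Mixed NE: P1 plays (A: 0.5, B: 0.5), P2 plays (X: 0.5, Y: 0.5)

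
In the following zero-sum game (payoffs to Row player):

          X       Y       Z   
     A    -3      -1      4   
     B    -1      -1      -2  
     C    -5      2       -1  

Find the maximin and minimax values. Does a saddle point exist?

Maximin = -2, Minimax = -1, Saddle: False

Work:
Row minimums: [-3, -2, -5] → maximin = -2
Column maximums: [-1, 2, 4] → minimax = -1
No saddle point (maximin ≠ minimax). Mixed strategy needed.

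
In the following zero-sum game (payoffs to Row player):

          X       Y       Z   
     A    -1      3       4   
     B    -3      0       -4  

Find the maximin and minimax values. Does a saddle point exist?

Maximin = -1, Minimax = -1, Saddle: True

Work:
Row minimums: [-1, -4] → maximin = -1
Column maximums: [-1, 3, 4] → minimax = -1
Saddle point exists! Game value = -1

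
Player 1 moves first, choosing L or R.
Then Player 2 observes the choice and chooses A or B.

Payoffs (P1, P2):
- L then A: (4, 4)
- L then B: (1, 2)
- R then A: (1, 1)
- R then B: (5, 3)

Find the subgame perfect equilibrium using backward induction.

P1 plays R, P2 plays A after L and B after R; Payoff (5, 3)

Work:
Backward induction:
After L: P2 chooses A → P1 gets 4
After R: P2 chooses B → P1 gets 5
P1 chooses R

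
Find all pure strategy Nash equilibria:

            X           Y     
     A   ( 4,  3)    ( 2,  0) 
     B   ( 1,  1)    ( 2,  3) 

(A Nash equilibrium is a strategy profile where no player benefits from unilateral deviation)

Nash equilibrium: (A, X), (B, Y)

Work:
Best responses:
  P1 vs X: payoffs [4, 1] → best response A (payoff 4)
  P1 vs Y: payoffs [2, 2] → best response A/B (payoff 2)
  P2 vs A: payoffs [3, 0] → best response X (payoff 3)
  P2 vs B: payoffs [1, 3] → best response Y (payoff 3)
Mutual best responses: (A,X), (B,Y) → Nash equilibria.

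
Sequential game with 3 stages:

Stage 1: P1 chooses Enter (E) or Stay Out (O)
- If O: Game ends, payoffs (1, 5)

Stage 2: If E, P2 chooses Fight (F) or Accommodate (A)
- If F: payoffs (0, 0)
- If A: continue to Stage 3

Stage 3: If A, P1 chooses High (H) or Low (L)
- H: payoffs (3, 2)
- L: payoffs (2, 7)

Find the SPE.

SPE: (E, A, H); Outcome (3, 2)

Work:
Stage 3: P1 chooses H (3 vs 2)
Stage 2: P2: F->0, A->2 (anticipating H). Choose A
Stage 1: P1: O->1, E->3 (anticipating A, H). Choose E
SPE path: E -> A -> H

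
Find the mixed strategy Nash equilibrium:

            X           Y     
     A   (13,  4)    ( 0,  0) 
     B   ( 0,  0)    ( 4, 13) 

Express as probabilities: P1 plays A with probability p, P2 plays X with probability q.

p = 0.7647, q = 0.2353

Work:
Find probabilities that make opponent indifferent:
P2 chooses q to make P1 indifferent between A and B
P1 chooses p to make P2 indifferent between X and Y
Mixed NE: P1 plays (A: 0.7647, B: 0.2353), P2 plays (X: 0.2353, Y: 0.7647)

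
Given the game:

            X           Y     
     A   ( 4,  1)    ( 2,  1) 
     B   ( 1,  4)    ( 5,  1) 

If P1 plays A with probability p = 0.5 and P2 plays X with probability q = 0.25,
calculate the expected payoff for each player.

E[P1] = 3.25, E[P2] = 1.375

Work:
E[P1] = p·q·π₁(A,X) + p·(1-q)·π₁(A,Y) + (1-p)·q·π₁(B,X) + (1-p)·(1-q)·π₁(B,Y)
= 0.5·0.25·4 + 0.5·0.75·2 + 0.5·0.25·1 + 0.5·0.75·5
= 3.25

E[P2] = 1.375 (similar calculation)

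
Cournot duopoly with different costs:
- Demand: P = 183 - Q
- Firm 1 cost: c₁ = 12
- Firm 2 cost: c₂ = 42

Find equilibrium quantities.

q₁* = 67.0, q₂* = 37.0

Work:
Reaction: q₁ = (183 - 12 - q₂)/2
Reaction: q₂ = (183 - 42 - q₁)/2
Solve simultaneously:
q₁* = (183 - 2×12 + 42)/3 = 67.0
q₂* = (183 - 2×42 + 12)/3 = 37.0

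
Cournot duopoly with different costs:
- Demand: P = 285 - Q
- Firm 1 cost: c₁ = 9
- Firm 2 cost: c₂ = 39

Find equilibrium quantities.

q₁* = 102.0, q₂* = 72.0

Work:
Reaction: q₁ = (285 - 9 - q₂)/2
Reaction: q₂ = (285 - 39 - q₁)/2
Solve simultaneously:
q₁* = (285 - 2×9 + 39)/3 = 102.0
q₂* = (285 - 2×39 + 9)/3 = 72.0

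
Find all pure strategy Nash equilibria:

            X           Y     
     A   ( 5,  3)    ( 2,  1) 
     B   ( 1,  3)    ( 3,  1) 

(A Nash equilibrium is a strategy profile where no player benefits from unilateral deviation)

Nash equilibrium: (A, X)

Work:
Best responses:
  P1 vs X: payoffs [5, 1] → best response A (payoff 5)
  P1 vs Y: payoffs [2, 3] → best response B (payoff 3)
  P2 vs A: payoffs [3, 1] → best response X (payoff 3)
  P2 vs B: payoffs [3, 1] → best response X (payoff 3)
Mutual best responses: (A,X) → Nash equilibria.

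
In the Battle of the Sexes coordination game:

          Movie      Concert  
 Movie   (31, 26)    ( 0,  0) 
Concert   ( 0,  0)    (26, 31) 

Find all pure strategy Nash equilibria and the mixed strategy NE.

Pure NE: (Movie, Movie) and (Concert, Concert); Mixed NE: p = 0.5439, q = 0.4561

Work:
Check pure NE:
(Movie, Movie): (31, 26) - no unilateral deviation beneficial
(Concert, Concert): (26, 31) - no unilateral deviation beneficial
Mixed NE: P1 plays Movie with p = 0.5439, P2 plays Movie with q = 0.4561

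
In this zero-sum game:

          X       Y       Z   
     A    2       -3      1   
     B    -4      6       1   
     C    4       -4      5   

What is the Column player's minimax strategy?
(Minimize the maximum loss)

Column should play X, value = 4

Work:
Column player minimizes Row's maximum payoff:
Column X: max payoff to Row = 4
Column Y: max payoff to Row = 6
Column Z: max payoff to Row = 5
Minimum is 4, achieved by column X.
Minimax strategy: X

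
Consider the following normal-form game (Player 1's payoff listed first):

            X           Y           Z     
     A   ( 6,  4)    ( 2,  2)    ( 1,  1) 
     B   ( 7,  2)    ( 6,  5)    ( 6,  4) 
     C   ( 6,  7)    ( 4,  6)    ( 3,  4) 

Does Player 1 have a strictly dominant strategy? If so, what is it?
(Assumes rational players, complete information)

Yes, Player 1's strictly dominant strategy is B

Work:
A strategy strictly dominates another if it gives a strictly higher payoff against every opponent action. Compare each pair of P1's strategies column-by-column:
  A vs B: [6 vs 7, 2 vs 6, 1 vs 6] → A does not strictly dominate B (column X: 6 ≤ 7)
  A vs C: [6 vs 6, 2 vs 4, 1 vs 3] → A does not strictly dominate C (column X: 6 ≤ 6)
  B vs A: [7 vs 6, 6 vs 2, 6 vs 1] → B strictly dominates A
  B vs C: [7 vs 6, 6 vs 4, 6 vs 3] → B strictly dominates C
  C vs A: [6 vs 6, 4 vs 2, 3 vs 1] → C does not strictly dominate A (column X: 6 ≤ 6)
  C vs B: [6 vs 7, 4 vs 6, 3 vs 6] → C does not strictly dominate B (column X: 6 ≤ 7)
B strictly dominates every other strategy → strictly dominant.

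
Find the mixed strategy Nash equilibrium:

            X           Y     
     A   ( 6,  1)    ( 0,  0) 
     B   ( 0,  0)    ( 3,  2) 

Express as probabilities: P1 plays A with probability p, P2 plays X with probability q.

p = 0.6667, q = 0.3333

Work:
Find probabilities that make opponent indifferent:
P2 chooses q to make P1 indifferent between A and B
P1 chooses p to make P2 indifferent between X and Y
Mixed NE: P1 plays (A: 0.6667, B: 0.3333), P2 plays (X: 0.3333, Y: 0.6667)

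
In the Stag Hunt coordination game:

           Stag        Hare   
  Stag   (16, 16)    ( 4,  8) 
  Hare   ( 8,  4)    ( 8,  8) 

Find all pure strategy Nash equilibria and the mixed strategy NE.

Pure NE: (Stag, Stag) and (Hare, Hare); Mixed NE: p = 0.3333, q = 0.3333

Work:
Check pure NE:
(Stag, Stag): (16, 16) - no unilateral deviation beneficial
(Hare, Hare): (8, 8) - no unilateral deviation beneficial
Mixed NE: P1 plays Stag with p = 0.3333, P2 plays Stag with q = 0.3333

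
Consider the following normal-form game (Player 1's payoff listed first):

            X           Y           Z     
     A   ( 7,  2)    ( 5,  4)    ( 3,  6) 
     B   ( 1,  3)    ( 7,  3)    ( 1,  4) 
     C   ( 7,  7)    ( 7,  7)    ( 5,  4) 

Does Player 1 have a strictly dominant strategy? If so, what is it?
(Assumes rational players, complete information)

No strictly dominant strategy exists for Player 1

Work:
A strategy strictly dominates another if it gives a strictly higher payoff against every opponent action. Compare each pair of P1's strategies column-by-column:
  A vs B: [7 vs 1, 5 vs 7, 3 vs 1] → A does not strictly dominate B (column Y: 5 ≤ 7)
  A vs C: [7 vs 7, 5 vs 7, 3 vs 5] → A does not strictly dominate C (column X: 7 ≤ 7)
  B vs A: [1 vs 7, 7 vs 5, 1 vs 3] → B does not strictly dominate A (column X: 1 ≤ 7)
  B vs C: [1 vs 7, 7 vs 7, 1 vs 5] → B does not strictly dominate C (column X: 1 ≤ 7)
  C vs A: [7 vs 7, 7 vs 5, 5 vs 3] → C does not strictly dominate A (column X: 7 ≤ 7)
  C vs B: [7 vs 1, 7 vs 7, 5 vs 1] → C does not strictly dominate B (column Y: 7 ≤ 7)
No single strategy strictly dominates all others → no strictly dominant strategy.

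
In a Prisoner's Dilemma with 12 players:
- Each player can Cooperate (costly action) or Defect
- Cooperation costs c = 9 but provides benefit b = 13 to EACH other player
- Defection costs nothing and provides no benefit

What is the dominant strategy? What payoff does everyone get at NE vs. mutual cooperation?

Dominant: Defect; NE payoff = 0; Coop payoff = 134

Work:
Defect dominates (saves cost c = 9, benefit to others is external)
NE: All defect → everyone gets 0
If all cooperate: each receives (11)×13 - 9 = 134
Social dilemma: 134 > 0 but NE gives 0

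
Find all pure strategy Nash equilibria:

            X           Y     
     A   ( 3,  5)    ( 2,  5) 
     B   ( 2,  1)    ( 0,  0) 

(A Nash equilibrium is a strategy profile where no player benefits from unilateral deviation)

Nash equilibrium: (A, X), (A, Y)

Work:
Best responses:
  P1 vs X: payoffs [3, 2] → best response A (payoff 3)
  P1 vs Y: payoffs [2, 0] → best response A (payoff 2)
  P2 vs A: payoffs [5, 5] → best response X/Y (payoff 5)
  P2 vs B: payoffs [1, 0] → best response X (payoff 1)
Mutual best responses: (A,X), (A,Y) → Nash equilibria.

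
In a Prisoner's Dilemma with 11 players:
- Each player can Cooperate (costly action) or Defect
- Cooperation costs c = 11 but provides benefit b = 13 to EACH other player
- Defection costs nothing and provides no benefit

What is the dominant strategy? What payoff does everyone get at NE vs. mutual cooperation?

Dominant: Defect; NE payoff = 0; Coop payoff = 119

Work:
Defect dominates (saves cost c = 11, benefit to others is external)
NE: All defect → everyone gets 0
If all cooperate: each receives (10)×13 - 11 = 119
Social dilemma: 119 > 0 but NE gives 0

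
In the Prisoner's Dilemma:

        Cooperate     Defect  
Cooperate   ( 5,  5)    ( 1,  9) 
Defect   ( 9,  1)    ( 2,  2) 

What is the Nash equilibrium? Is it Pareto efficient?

(Defect, Defect) is NE; not Pareto efficient

Work:
Defect dominates Cooperate for both players:
If P2 cooperates: Defect (9) > Cooperate (5)
If P2 defects: Defect (2) > Cooperate (1)
NE: (Defect, Defect) with payoff (2, 2)
But (Cooperate, Cooperate) = (5, 5) Pareto dominates (2, 2)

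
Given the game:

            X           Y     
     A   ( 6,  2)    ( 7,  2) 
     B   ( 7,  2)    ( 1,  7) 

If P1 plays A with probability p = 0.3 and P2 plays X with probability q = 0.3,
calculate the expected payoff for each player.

E[P1] = 3.97, E[P2] = 4.45

Work:
E[P1] = p·q·π₁(A,X) + p·(1-q)·π₁(A,Y) + (1-p)·q·π₁(B,X) + (1-p)·(1-q)·π₁(B,Y)
= 0.3·0.3·6 + 0.3·0.7·7 + 0.7·0.3·7 + 0.7·0.7·1
= 3.97

E[P2] = 4.45 (similar calculation)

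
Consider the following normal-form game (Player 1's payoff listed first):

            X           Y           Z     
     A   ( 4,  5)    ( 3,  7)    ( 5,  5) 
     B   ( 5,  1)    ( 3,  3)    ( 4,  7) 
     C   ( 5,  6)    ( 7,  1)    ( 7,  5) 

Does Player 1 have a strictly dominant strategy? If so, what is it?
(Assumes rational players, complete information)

No strictly dominant strategy exists for Player 1

Work:
A strategy strictly dominates another if it gives a strictly higher payoff against every opponent action. Compare each pair of P1's strategies column-by-column:
  A vs B: [4 vs 5, 3 vs 3, 5 vs 4] → A does not strictly dominate B (column X: 4 ≤ 5)
  A vs C: [4 vs 5, 3 vs 7, 5 vs 7] → A does not strictly dominate C (column X: 4 ≤ 5)
  B vs A: [5 vs 4, 3 vs 3, 4 vs 5] → B does not strictly dominate A (column Y: 3 ≤ 3)
  B vs C: [5 vs 5, 3 vs 7, 4 vs 7] → B does not strictly dominate C (column X: 5 ≤ 5)
  C vs A: [5 vs 4, 7 vs 3, 7 vs 5] → C strictly dominates A
  C vs B: [5 vs 5, 7 vs 3, 7 vs 4] → C does not strictly dominate B (column X: 5 ≤ 5)
No single strategy strictly dominates all others → no strictly dominant strategy.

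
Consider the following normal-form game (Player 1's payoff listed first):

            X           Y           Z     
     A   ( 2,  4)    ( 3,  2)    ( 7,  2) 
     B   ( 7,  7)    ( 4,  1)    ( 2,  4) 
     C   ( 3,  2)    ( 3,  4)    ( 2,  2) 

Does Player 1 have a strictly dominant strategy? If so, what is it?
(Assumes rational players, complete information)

No strictly dominant strategy exists for Player 1

Work:
A strategy strictly dominates another if it gives a strictly higher payoff against every opponent action. Compare each pair of P1's strategies column-by-column:
  A vs B: [2 vs 7, 3 vs 4, 7 vs 2] → A does not strictly dominate B (column X: 2 ≤ 7)
  A vs C: [2 vs 3, 3 vs 3, 7 vs 2] → A does not strictly dominate C (column X: 2 ≤ 3)
  B vs A: [7 vs 2, 4 vs 3, 2 vs 7] → B does not strictly dominate A (column Z: 2 ≤ 7)
  B vs C: [7 vs 3, 4 vs 3, 2 vs 2] → B does not strictly dominate C (column Z: 2 ≤ 2)
  C vs A: [3 vs 2, 3 vs 3, 2 vs 7] → C does not strictly dominate A (column Y: 3 ≤ 3)
  C vs B: [3 vs 7, 3 vs 4, 2 vs 2] → C does not strictly dominate B (column X: 3 ≤ 7)
No single strategy strictly dominates all others → no strictly dominant strategy.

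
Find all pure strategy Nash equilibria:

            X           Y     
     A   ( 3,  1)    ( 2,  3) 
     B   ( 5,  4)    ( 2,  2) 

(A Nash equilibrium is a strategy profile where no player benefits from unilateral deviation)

Nash equilibrium: (A, Y), (B, X)

Work:
Best responses:
  P1 vs X: payoffs [3, 5] → best response B (payoff 5)
  P1 vs Y: payoffs [2, 2] → best response A/B (payoff 2)
  P2 vs A: payoffs [1, 3] → best response Y (payoff 3)
  P2 vs B: payoffs [4, 2] → best response X (payoff 4)
Mutual best responses: (A,Y), (B,X) → Nash equilibria.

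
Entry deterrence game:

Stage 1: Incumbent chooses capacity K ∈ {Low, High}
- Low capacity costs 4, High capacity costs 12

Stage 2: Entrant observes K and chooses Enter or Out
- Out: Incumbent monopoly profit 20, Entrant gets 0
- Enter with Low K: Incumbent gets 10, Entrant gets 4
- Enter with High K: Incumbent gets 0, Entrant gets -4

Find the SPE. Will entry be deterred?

SPE: (High, Enter|Low, Out|High); Entry deterred. Incumbent net profit = 8

Work:
After Low K: Entrant enters (4 > 0)
After High K: Entrant stays out (-4 < 0)
Incumbent: Low → 10−4=6, High → 20−12=8
Incumbent chooses High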